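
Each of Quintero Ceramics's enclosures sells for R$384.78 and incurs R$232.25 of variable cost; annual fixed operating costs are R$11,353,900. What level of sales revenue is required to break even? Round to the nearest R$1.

R$28,641,930

Contribution margin per unit = R$384.78 − R$232.25 = R$152.53, a CM ratio of R$152.53 ÷ R$384.78 = 0.3964.
Break-even sales = FC ÷ CM ratio = R$11,353,900 × R$384.78 / R$152.53 = R$28,641,930.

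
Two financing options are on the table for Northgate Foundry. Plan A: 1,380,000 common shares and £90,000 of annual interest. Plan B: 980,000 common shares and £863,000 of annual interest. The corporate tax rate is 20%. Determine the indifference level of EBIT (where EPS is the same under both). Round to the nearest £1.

Set EPS_A = EPS_B: (EBIT − £90,000)(1 − 0.20) ÷ 1,380,000 = (EBIT − £863,000)(1 − 0.20) ÷ 980,000.
The (1 − t) factor cancels: (EBIT − 90,000) × 980,000 = (EBIT − 863,000) × 1,380,000.
Solving, EBIT = (863,000·1,380,000 − 90,000·980,000) / (1,380,000 − 980,000) = 1,102,740,000,000 / 400,000 = 2,756,850.00.

£2,756,850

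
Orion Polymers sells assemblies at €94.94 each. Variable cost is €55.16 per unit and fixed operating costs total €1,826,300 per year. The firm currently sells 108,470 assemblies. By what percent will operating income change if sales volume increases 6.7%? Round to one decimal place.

Total contribution margin = 108,470 × €39.78 = €4,314,936.60.
Subtracting fixed costs: EBIT = €4,314,936.60 − €1,826,300 = €2,488,636.60.
Degree of operating leverage = €4,314,936.60 / €2,488,636.60 = 1.7339.
%ΔEBIT = DOL × %ΔSales = 1.7339 × +6.7% = +11.6%.

+11.6%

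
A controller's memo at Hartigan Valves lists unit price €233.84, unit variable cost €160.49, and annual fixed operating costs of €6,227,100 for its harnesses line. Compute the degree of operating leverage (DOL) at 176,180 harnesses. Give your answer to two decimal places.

Contribution at this volume is 176,180 × €73.35 = €12,922,803.00.
Subtracting fixed costs: EBIT = €12,922,803.00 − €6,227,100 = €6,695,703.00.
DOL = contribution ÷ EBIT = €12,922,803.00 ÷ €6,695,703.00 = 1.9300.

1.93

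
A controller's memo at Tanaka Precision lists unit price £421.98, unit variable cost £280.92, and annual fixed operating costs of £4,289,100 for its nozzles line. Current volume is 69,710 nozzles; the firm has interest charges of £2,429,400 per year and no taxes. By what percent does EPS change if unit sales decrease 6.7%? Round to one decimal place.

-21.2%

Total contribution margin = 69,710 × £141.06 = £9,833,292.60.
EBIT = £9,833,292.60 − £4,289,100 = £5,544,192.60.
After interest of £2,429,400.00, pre-tax earnings = £3,114,792.60.
Degree of combined leverage = contribution ÷ (EBIT − I) = £9,833,292.60 ÷ £3,114,792.60 = 3.1570.
EPS therefore changes by 3.1570 × (-6.7%) = -21.2%.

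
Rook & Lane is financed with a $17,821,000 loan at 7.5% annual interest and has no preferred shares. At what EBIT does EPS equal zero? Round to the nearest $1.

$1,336,575

Annual interest = 7.5% × $17,821,000 = $1,336,575.00.
With no preferred dividends, EPS = 0 when EBIT exactly covers interest, so the financial break-even EBIT is $1,336,575.00.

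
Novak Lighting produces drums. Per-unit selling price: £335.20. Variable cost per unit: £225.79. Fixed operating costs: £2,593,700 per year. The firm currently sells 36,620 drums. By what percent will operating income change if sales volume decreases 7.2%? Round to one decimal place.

Total contribution margin = 36,620 × £109.41 = £4,006,594.20.
Operating income = contribution − fixed costs = £4,006,594.20 − £2,593,700 = £1,412,894.20.
Degree of operating leverage = £4,006,594.20 / £1,412,894.20 = 2.8357.
So EBIT moves 2.8357 × (-7.2%) = -20.4%.

-20.4%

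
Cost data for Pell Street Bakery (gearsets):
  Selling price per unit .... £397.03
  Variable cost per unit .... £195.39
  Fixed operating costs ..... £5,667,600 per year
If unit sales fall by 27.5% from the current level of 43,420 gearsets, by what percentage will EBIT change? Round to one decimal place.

-78.0%

Total contribution margin = 43,420 × £201.64 = £8,755,208.80.
EBIT = £8,755,208.80 − £5,667,600 = £3,087,608.80.
So DOL = total CM / EBIT = £8,755,208.80 / £3,087,608.80 = 2.8356.
%ΔEBIT = DOL × %ΔSales = 2.8356 × -27.5% = -78.0%.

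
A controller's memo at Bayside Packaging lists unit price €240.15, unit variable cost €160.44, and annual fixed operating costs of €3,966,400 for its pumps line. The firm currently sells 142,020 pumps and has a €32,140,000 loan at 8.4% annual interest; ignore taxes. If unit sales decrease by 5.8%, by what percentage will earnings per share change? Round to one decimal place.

-14.1%

Contribution at this volume is 142,020 × €79.71 = €11,320,414.20.
Operating income = contribution − fixed costs = €11,320,414.20 − €3,966,400 = €7,354,014.20.
Interest = €2,699,760.00, so EBIT − I = €4,654,254.20.
Degree of combined leverage = contribution ÷ (EBIT − I) = €11,320,414.20 ÷ €4,654,254.20 = 2.4323.
%ΔEPS = DCL × %ΔSales = 2.4323 × -5.8% = -14.1%.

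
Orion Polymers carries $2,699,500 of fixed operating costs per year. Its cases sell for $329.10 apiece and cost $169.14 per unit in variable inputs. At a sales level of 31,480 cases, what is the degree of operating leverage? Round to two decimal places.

At 31,480 units, contribution = 31,480 × $159.96 = $5,035,540.80.
Operating income = contribution − fixed costs = $5,035,540.80 − $2,699,500 = $2,336,040.80.
Degree of operating leverage = $5,035,540.80 / $2,336,040.80 = 2.1556.

2.16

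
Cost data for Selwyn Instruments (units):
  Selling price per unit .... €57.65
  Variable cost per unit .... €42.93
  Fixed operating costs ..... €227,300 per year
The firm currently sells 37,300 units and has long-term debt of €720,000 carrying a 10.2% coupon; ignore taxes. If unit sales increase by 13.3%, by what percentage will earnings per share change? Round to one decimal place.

Total contribution margin = 37,300 × €14.72 = €549,056.00.
EBIT = €549,056.00 − €227,300 = €321,756.00.
After interest of €73,440.00, pre-tax earnings = €248,316.00.
DCL = total CM / (EBIT − I) = €549,056.00 / €248,316.00 = 2.2111.
%ΔEPS = DCL × %ΔSales = 2.2111 × +13.3% = +29.4%.

+29.4%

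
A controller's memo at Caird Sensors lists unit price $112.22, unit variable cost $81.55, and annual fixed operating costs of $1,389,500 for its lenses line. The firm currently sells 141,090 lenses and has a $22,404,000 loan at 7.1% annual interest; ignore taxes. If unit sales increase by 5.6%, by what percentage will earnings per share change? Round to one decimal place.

+18.0%

At 141,090 units, contribution = 141,090 × $30.67 = $4,327,230.30.
Subtracting fixed costs: EBIT = $4,327,230.30 − $1,389,500 = $2,937,730.30.
Interest = $1,590,684.00, so EBIT − I = $1,347,046.30.
DCL = total CM / (EBIT − I) = $4,327,230.30 / $1,347,046.30 = 3.2124.
EPS therefore changes by 3.2124 × (+5.6%) = +18.0%.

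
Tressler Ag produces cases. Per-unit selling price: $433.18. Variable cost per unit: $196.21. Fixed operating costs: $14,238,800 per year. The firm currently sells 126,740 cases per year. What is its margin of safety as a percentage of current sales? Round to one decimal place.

52.6%

Contribution margin per unit = $433.18 − $196.21 = $236.97. Break-even units = $14,238,800 ÷ $236.97 = 60,086.93; break-even revenue = 60,086.93 × $433.18 = $26,028,456.70.
Actual sales revenue = 126,740 × $433.18 = $54,901,233.20.
Margin of safety = ($54,901,233.20 − $26,028,456.70) ÷ $54,901,233.20 = 52.6%.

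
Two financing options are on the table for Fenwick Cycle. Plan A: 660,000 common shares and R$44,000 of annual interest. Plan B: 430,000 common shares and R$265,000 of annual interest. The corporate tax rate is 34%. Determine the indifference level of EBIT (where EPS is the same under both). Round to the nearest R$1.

R$678,174

Set EPS_A = EPS_B: (EBIT − R$44,000)(1 − 0.34) ÷ 660,000 = (EBIT − R$265,000)(1 − 0.34) ÷ 430,000.
Cancelling (1 − t) and cross-multiplying: 430,000·(EBIT − 44,000) = 660,000·(EBIT − 265,000).
EBIT × (660,000 − 430,000) = 265,000 × 660,000 − 44,000 × 430,000 = 155,980,000,000, so EBIT = 155,980,000,000 ÷ 230,000 = 678,173.91.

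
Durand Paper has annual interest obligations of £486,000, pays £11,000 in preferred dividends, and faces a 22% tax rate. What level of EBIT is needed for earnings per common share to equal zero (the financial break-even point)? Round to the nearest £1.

Preferred dividends are paid after tax, so their pre-tax equivalent is £11,000 ÷ (1 − 0.22) = £14,102.56.
EPS = 0 when EBIT covers interest plus the pre-tax preferred burden: £486,000 + £14,102.56 = £500,102.56.

£500,103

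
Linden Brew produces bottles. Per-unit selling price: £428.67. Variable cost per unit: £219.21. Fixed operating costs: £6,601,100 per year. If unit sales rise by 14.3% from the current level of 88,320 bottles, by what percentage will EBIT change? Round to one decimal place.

+22.2%

At 88,320 units, contribution = 88,320 × £209.46 = £18,499,507.20.
Subtracting fixed costs: EBIT = £18,499,507.20 − £6,601,100 = £11,898,407.20.
DOL = contribution ÷ EBIT = £18,499,507.20 ÷ £11,898,407.20 = 1.5548.
So EBIT moves 1.5548 × (+14.3%) = +22.2%.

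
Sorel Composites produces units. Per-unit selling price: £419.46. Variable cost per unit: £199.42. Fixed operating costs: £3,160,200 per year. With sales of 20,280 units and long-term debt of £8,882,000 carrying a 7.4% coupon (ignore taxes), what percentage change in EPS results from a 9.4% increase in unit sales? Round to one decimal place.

Contribution at this volume is 20,280 × £220.04 = £4,462,411.20.
EBIT = £4,462,411.20 − £3,160,200 = £1,302,211.20.
Interest = £657,268.00, so EBIT − I = £644,943.20.
Degree of combined leverage = contribution ÷ (EBIT − I) = £4,462,411.20 ÷ £644,943.20 = 6.9191.
EPS therefore changes by 6.9191 × (+9.4%) = +65.0%.

+65.0%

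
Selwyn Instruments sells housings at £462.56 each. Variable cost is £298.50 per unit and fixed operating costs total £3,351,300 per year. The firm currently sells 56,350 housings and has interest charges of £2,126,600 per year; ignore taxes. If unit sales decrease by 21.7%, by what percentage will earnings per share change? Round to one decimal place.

Contribution at this volume is 56,350 × £164.06 = £9,244,781.00.
Operating income = contribution − fixed costs = £9,244,781.00 − £3,351,300 = £5,893,481.00.
Interest = £2,126,600.00, so EBIT − I = £3,766,881.00.
DCL = total CM / (EBIT − I) = £9,244,781.00 / £3,766,881.00 = 2.4542.
%ΔEPS = DCL × %ΔSales = 2.4542 × -21.7% = -53.3%.

-53.3%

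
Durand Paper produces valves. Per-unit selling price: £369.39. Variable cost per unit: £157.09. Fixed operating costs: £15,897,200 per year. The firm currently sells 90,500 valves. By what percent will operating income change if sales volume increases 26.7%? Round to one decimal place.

At 90,500 units, contribution = 90,500 × £212.30 = £19,213,150.00.
Subtracting fixed costs: EBIT = £19,213,150.00 − £15,897,200 = £3,315,950.00.
DOL = contribution ÷ EBIT = £19,213,150.00 ÷ £3,315,950.00 = 5.7942.
So EBIT moves 5.7942 × (+26.7%) = +154.7%.

+154.7%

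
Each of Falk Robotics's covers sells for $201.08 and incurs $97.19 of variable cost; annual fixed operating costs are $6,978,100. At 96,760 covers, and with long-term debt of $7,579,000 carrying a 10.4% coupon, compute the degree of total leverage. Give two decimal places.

4.40

At 96,760 units, contribution = 96,760 × $103.89 = $10,052,396.40.
EBIT = $10,052,396.40 − $6,978,100 = $3,074,296.40. Interest = $788,216.00.
DOL = $10,052,396.40 ÷ $3,074,296.40 = 3.2698; DFL = $3,074,296.40 ÷ $2,286,080.40 = 1.3448.
DCL = DOL × DFL = 3.2698 × 1.3448 = 4.3972.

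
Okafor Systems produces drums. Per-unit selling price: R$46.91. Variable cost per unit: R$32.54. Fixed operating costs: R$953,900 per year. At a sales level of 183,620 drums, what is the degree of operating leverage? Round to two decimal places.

At 183,620 units, contribution = 183,620 × R$14.37 = R$2,638,619.40.
EBIT = R$2,638,619.40 − R$953,900 = R$1,684,719.40.
DOL = contribution ÷ EBIT = R$2,638,619.40 ÷ R$1,684,719.40 = 1.5662.

1.57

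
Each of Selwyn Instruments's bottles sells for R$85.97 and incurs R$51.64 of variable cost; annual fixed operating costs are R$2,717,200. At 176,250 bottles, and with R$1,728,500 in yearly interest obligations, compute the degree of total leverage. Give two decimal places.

At 176,250 units, contribution = 176,250 × R$34.33 = R$6,050,662.50.
Operating income = contribution − fixed costs = R$6,050,662.50 − R$2,717,200 = R$3,333,462.50. Interest = R$1,728,500.00.
DOL = R$6,050,662.50 ÷ R$3,333,462.50 = 1.8151; DFL = R$3,333,462.50 ÷ R$1,604,962.50 = 2.0770.
DCL = DOL × DFL = 1.8151 × 2.0770 = 3.7700.

3.77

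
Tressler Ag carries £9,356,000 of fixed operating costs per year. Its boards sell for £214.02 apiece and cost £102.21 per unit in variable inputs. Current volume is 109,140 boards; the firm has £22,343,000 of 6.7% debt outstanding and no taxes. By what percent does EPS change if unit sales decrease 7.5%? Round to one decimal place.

-67.8%

At 109,140 units, contribution = 109,140 × £111.81 = £12,202,943.40.
EBIT = £12,202,943.40 − £9,356,000 = £2,846,943.40.
After interest of £1,496,981.00, pre-tax earnings = £1,349,962.40.
Degree of combined leverage = contribution ÷ (EBIT − I) = £12,202,943.40 ÷ £1,349,962.40 = 9.0395.
EPS therefore changes by 9.0395 × (-7.5%) = -67.8%.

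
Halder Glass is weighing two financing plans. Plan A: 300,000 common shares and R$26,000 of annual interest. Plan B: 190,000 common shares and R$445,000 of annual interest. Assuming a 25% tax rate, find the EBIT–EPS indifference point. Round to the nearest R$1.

R$1,168,727

At indifference, (EBIT − 26,000)(1 − t)/300,000 = (EBIT − 445,000)(1 − t)/190,000.
The (1 − t) factor cancels: (EBIT − 26,000) × 190,000 = (EBIT − 445,000) × 300,000.
Solving, EBIT = (445,000·300,000 − 26,000·190,000) / (300,000 − 190,000) = 128,560,000,000 / 110,000 = 1,168,727.27.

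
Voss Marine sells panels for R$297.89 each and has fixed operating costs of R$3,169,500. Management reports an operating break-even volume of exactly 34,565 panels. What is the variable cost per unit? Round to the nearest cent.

Contribution per unit must be FC / Q = R$3,169,500 / 34,565 = R$91.6968.
Variable cost per unit = R$297.89 − R$91.6968 = R$206.19.

R$206.19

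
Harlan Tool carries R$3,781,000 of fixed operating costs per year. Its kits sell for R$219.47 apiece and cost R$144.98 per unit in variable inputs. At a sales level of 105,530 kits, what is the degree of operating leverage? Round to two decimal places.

Total contribution margin = 105,530 × R$74.49 = R$7,860,929.70.
Subtracting fixed costs: EBIT = R$7,860,929.70 − R$3,781,000 = R$4,079,929.70.
So DOL = total CM / EBIT = R$7,860,929.70 / R$4,079,929.70 = 1.9267.

1.93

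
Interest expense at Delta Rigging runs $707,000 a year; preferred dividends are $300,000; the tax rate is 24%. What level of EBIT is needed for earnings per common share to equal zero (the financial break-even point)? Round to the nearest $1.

Preferred dividends are paid after tax, so their pre-tax equivalent is $300,000 ÷ (1 − 0.24) = $394,736.84.
EPS = 0 when EBIT covers interest plus the pre-tax preferred burden: $707,000 + $394,736.84 = $1,101,736.84.

$1,101,737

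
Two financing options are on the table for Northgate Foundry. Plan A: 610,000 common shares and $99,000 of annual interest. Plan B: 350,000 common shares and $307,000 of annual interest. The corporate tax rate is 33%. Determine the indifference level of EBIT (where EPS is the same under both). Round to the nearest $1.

At indifference, (EBIT − 99,000)(1 − t)/610,000 = (EBIT − 307,000)(1 − t)/350,000.
The (1 − t) factor cancels: (EBIT − 99,000) × 350,000 = (EBIT − 307,000) × 610,000.
EBIT × (610,000 − 350,000) = 307,000 × 610,000 − 99,000 × 350,000 = 152,620,000,000, so EBIT = 152,620,000,000 ÷ 260,000 = 587,000.00.

$587,000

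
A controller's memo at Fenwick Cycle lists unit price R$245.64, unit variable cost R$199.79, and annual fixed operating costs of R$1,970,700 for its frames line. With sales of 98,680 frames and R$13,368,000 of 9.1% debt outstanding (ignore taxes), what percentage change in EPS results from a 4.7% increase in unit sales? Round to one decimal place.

+15.9%

Contribution at this volume is 98,680 × R$45.85 = R$4,524,478.00.
EBIT = R$4,524,478.00 − R$1,970,700 = R$2,553,778.00.
After interest of R$1,216,488.00, pre-tax earnings = R$1,337,290.00.
Degree of combined leverage = contribution ÷ (EBIT − I) = R$4,524,478.00 ÷ R$1,337,290.00 = 3.3833.
EPS therefore changes by 3.3833 × (+4.7%) = +15.9%.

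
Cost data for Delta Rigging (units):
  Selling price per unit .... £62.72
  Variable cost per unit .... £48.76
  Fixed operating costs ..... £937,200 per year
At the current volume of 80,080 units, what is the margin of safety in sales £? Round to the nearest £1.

Unit CM = price − variable cost = £62.72 − £48.76 = £13.96. Break-even units = £937,200 ÷ £13.96 = 67,134.67; break-even revenue = 67,134.67 × £62.72 = £4,210,686.53.
Actual sales revenue = 80,080 × £62.72 = £5,022,617.60.
Margin of safety = £5,022,617.60 − £4,210,686.53 = £811,931.

£811,931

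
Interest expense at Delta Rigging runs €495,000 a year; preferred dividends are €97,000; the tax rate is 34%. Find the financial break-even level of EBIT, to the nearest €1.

€641,970

Preferred dividends are paid after tax, so their pre-tax equivalent is €97,000 ÷ (1 − 0.34) = €146,969.70.
EPS = 0 when EBIT covers interest plus the pre-tax preferred burden: €495,000 + €146,969.70 = €641,969.70.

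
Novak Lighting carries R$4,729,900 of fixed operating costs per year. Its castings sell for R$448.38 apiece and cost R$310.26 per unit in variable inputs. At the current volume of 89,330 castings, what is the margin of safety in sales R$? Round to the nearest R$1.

Each unit contributes R$448.38 − R$310.26 = R$138.12. Break-even units = R$4,729,900 ÷ R$138.12 = 34,244.86; break-even revenue = 34,244.86 × R$448.38 = R$15,354,710.12.
Actual sales revenue = 89,330 × R$448.38 = R$40,053,785.40.
Margin of safety = R$40,053,785.40 − R$15,354,710.12 = R$24,699,075.

R$24,699,075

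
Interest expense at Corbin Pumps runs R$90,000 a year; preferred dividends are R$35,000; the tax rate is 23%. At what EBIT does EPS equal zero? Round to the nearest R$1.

Preferred dividends are paid after tax, so their pre-tax equivalent is R$35,000 ÷ (1 − 0.23) = R$45,454.55.
EPS = 0 when EBIT covers interest plus the pre-tax preferred burden: R$90,000 + R$45,454.55 = R$135,454.55.

R$135,455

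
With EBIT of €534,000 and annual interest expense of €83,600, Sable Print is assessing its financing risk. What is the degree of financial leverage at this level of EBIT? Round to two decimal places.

Interest = €83,600.00.
Degree of financial leverage = EBIT / (EBIT − interest) = €534,000 / €450,400.00 = 1.1856.

1.19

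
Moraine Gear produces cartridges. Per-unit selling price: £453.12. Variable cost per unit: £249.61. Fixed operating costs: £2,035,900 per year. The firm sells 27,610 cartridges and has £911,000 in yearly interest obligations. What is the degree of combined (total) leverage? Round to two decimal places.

2.10

Total contribution margin = 27,610 × £203.51 = £5,618,911.10.
Subtracting fixed costs: EBIT = £5,618,911.10 − £2,035,900 = £3,583,011.10. Interest = £911,000.00, so EBIT − I = £2,672,011.10.
Degree of total leverage = total CM / (EBIT − interest) = £5,618,911.10 / £2,672,011.10 = 2.1029.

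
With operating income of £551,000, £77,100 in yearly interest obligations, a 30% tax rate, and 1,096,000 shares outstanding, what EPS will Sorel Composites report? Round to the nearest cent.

£0.30

Pre-tax income = £551,000 − £77,100.00 = £473,900.00.
Net income = £473,900.00 × (1 − 0.30) = £331,730.00.
Per share: £331,730.00 / 1,096,000 shares = £0.30.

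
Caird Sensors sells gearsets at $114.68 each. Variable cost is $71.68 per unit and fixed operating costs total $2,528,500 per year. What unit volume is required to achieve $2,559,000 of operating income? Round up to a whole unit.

Contribution margin per unit = $114.68 − $71.68 = $43.00.
Units = (FC + target) / CM = ($2,528,500 + $2,559,000) / $43.00 = 118,313.95, so 118,314 gearsets.

118,314 gearsets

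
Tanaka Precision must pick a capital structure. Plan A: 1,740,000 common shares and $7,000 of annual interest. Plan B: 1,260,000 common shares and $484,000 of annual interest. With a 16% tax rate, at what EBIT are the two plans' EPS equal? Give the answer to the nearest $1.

$1,736,125

Set EPS_A = EPS_B: (EBIT − $7,000)(1 − 0.16) ÷ 1,740,000 = (EBIT − $484,000)(1 − 0.16) ÷ 1,260,000.
Cancelling (1 − t) and cross-multiplying: 1,260,000·(EBIT − 7,000) = 1,740,000·(EBIT − 484,000).
EBIT × (1,740,000 − 1,260,000) = 484,000 × 1,740,000 − 7,000 × 1,260,000 = 833,340,000,000, so EBIT = 833,340,000,000 ÷ 480,000 = 1,736,125.00.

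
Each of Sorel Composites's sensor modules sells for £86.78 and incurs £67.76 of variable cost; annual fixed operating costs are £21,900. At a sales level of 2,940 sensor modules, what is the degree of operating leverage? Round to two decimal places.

1.64

Contribution at this volume is 2,940 × £19.02 = £55,918.80.
Subtracting fixed costs: EBIT = £55,918.80 − £21,900 = £34,018.80.
DOL = contribution ÷ EBIT = £55,918.80 ÷ £34,018.80 = 1.6438.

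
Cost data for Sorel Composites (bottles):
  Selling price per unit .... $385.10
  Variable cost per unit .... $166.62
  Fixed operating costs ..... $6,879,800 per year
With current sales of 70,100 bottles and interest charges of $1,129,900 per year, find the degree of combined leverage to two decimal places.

2.10

Contribution at this volume is 70,100 × $218.48 = $15,315,448.00.
Subtracting fixed costs: EBIT = $15,315,448.00 − $6,879,800 = $8,435,648.00. Interest = $1,129,900.00.
DOL = $15,315,448.00 ÷ $8,435,648.00 = 1.8156; DFL = $8,435,648.00 ÷ $7,305,748.00 = 1.1547.
Combined leverage = 1.8156 × 1.1547 = 2.0965.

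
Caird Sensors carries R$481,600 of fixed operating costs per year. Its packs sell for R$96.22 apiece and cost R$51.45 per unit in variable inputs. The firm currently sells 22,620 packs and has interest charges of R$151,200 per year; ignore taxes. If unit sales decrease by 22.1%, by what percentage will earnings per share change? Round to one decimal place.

-58.9%

Total contribution margin = 22,620 × R$44.77 = R$1,012,697.40.
Operating income = contribution − fixed costs = R$1,012,697.40 − R$481,600 = R$531,097.40.
Interest = R$151,200.00, so EBIT − I = R$379,897.40.
DCL = total CM / (EBIT − I) = R$1,012,697.40 / R$379,897.40 = 2.6657.
EPS therefore changes by 2.6657 × (-22.1%) = -58.9%.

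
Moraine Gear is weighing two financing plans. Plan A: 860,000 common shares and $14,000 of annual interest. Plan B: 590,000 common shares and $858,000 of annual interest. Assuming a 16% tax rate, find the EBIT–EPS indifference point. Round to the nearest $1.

$2,702,296

Set EPS_A = EPS_B: (EBIT − $14,000)(1 − 0.16) ÷ 860,000 = (EBIT − $858,000)(1 − 0.16) ÷ 590,000.
The (1 − t) factor cancels: (EBIT − 14,000) × 590,000 = (EBIT − 858,000) × 860,000.
Solving, EBIT = (858,000·860,000 − 14,000·590,000) / (860,000 − 590,000) = 729,620,000,000 / 270,000 = 2,702,296.30.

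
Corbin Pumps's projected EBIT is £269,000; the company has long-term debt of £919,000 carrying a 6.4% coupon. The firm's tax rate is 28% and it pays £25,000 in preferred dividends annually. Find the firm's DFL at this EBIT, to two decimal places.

1.53

Interest = £58,816.00.
Pre-tax preferred-dividend burden = £25,000 ÷ (1 − 0.28) = £34,722.22.
DFL = EBIT ÷ [EBIT − I − D_p/(1−t)] = £269,000 ÷ [£269,000 − £58,816.00 − £34,722.22] = £269,000 ÷ £175,461.78 = 1.5331.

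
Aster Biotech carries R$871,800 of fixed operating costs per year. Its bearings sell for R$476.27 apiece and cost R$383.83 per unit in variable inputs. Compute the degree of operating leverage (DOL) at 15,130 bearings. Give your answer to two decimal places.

Contribution at this volume is 15,130 × R$92.44 = R$1,398,617.20.
EBIT = R$1,398,617.20 − R$871,800 = R$526,817.20.
Degree of operating leverage = R$1,398,617.20 / R$526,817.20 = 2.6548.

2.65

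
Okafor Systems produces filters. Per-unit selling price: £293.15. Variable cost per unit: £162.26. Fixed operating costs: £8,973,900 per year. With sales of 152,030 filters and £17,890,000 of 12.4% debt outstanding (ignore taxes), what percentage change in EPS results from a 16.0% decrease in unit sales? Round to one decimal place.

At 152,030 units, contribution = 152,030 × £130.89 = £19,899,206.70.
Subtracting fixed costs: EBIT = £19,899,206.70 − £8,973,900 = £10,925,306.70.
Interest = £2,218,360.00, so EBIT − I = £8,706,946.70.
DCL = total CM / (EBIT − I) = £19,899,206.70 / £8,706,946.70 = 2.2854.
EPS therefore changes by 2.2854 × (-16.0%) = -36.6%.

-36.6%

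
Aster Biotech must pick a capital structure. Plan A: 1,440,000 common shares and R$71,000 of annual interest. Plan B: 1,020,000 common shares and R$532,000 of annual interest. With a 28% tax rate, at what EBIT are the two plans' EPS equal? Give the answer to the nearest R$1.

At indifference, (EBIT − 71,000)(1 − t)/1,440,000 = (EBIT − 532,000)(1 − t)/1,020,000.
The (1 − t) factor cancels: (EBIT − 71,000) × 1,020,000 = (EBIT − 532,000) × 1,440,000.
Solving, EBIT = (532,000·1,440,000 − 71,000·1,020,000) / (1,440,000 − 1,020,000) = 693,660,000,000 / 420,000 = 1,651,571.43.

R$1,651,571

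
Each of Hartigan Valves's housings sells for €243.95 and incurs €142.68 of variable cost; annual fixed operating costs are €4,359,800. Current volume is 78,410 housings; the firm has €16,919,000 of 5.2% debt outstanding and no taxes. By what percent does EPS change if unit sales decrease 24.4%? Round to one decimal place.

-71.7%

Total contribution margin = 78,410 × €101.27 = €7,940,580.70.
Operating income = contribution − fixed costs = €7,940,580.70 − €4,359,800 = €3,580,780.70.
Interest = €879,788.00, so EBIT − I = €2,700,992.70.
Degree of combined leverage = contribution ÷ (EBIT − I) = €7,940,580.70 ÷ €2,700,992.70 = 2.9399.
%ΔEPS = DCL × %ΔSales = 2.9399 × -24.4% = -71.7%.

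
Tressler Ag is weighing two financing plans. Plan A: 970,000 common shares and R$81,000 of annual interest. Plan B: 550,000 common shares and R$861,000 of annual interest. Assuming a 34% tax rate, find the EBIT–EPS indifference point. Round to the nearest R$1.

R$1,882,429

At indifference, (EBIT − 81,000)(1 − t)/970,000 = (EBIT − 861,000)(1 − t)/550,000.
Cancelling (1 − t) and cross-multiplying: 550,000·(EBIT − 81,000) = 970,000·(EBIT − 861,000).
EBIT × (970,000 − 550,000) = 861,000 × 970,000 − 81,000 × 550,000 = 790,620,000,000, so EBIT = 790,620,000,000 ÷ 420,000 = 1,882,428.57.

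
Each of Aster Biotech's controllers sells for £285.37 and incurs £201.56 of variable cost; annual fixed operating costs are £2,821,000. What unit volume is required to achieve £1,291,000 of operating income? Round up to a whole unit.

Each unit contributes £285.37 − £201.56 = £83.81.
Need Q such that Q × £83.81 − £2,821,000 = £1,291,000, i.e. Q = £4,112,000 / £83.81 = 49,063.36 → 49,064.

49,064 controllers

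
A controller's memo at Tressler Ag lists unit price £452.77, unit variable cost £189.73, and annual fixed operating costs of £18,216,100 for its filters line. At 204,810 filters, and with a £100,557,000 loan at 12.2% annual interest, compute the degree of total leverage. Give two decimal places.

At 204,810 units, contribution = 204,810 × £263.04 = £53,873,222.40.
Operating income = contribution − fixed costs = £53,873,222.40 − £18,216,100 = £35,657,122.40. Interest = £12,267,954.00, so EBIT − I = £23,389,168.40.
DCL = contribution ÷ (EBIT − I) = £53,873,222.40 ÷ £23,389,168.40 = 2.3033.

2.30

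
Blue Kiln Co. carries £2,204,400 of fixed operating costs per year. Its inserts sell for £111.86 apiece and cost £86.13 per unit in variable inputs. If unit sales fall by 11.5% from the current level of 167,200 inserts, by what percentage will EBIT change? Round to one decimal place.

-23.6%

Contribution at this volume is 167,200 × £25.73 = £4,302,056.00.
Operating income = contribution − fixed costs = £4,302,056.00 − £2,204,400 = £2,097,656.00.
DOL = contribution ÷ EBIT = £4,302,056.00 ÷ £2,097,656.00 = 2.0509.
So EBIT moves 2.0509 × (-11.5%) = -23.6%.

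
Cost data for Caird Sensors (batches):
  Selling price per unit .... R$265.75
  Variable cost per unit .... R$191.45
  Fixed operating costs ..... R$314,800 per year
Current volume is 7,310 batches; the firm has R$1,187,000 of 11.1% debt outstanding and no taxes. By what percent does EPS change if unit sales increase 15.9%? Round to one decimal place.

+89.4%

Contribution at this volume is 7,310 × R$74.30 = R$543,133.00.
Subtracting fixed costs: EBIT = R$543,133.00 − R$314,800 = R$228,333.00.
After interest of R$131,757.00, pre-tax earnings = R$96,576.00.
Degree of combined leverage = contribution ÷ (EBIT − I) = R$543,133.00 ÷ R$96,576.00 = 5.6239.
EPS therefore changes by 5.6239 × (+15.9%) = +89.4%.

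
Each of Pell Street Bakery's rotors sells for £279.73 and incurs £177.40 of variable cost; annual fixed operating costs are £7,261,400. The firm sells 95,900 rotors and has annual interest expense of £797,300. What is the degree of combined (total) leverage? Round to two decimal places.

At 95,900 units, contribution = 95,900 × £102.33 = £9,813,447.00.
EBIT = £9,813,447.00 − £7,261,400 = £2,552,047.00. Interest = £797,300.00.
DOL = £9,813,447.00 ÷ £2,552,047.00 = 3.8453; DFL = £2,552,047.00 ÷ £1,754,747.00 = 1.4544.
Combined leverage = 3.8453 × 1.4544 = 5.5926.

5.59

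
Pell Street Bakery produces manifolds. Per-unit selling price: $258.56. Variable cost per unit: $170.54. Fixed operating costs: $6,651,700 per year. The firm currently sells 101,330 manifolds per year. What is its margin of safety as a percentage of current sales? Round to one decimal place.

25.4%

Each unit contributes $258.56 − $170.54 = $88.02. Break-even units = $6,651,700 ÷ $88.02 = 75,570.32; break-even revenue = 75,570.32 × $258.56 = $19,539,463.21.
Actual sales revenue = 101,330 × $258.56 = $26,199,884.80.
Margin of safety = ($26,199,884.80 − $19,539,463.21) ÷ $26,199,884.80 = 25.4%.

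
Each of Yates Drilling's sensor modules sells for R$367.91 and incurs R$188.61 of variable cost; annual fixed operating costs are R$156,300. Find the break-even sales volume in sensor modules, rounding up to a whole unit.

872 sensor modules

Unit CM = price − variable cost = R$367.91 − R$188.61 = R$179.30.
Units to break even: R$156,300 ÷ R$179.30 = 871.72, rounded up to 872.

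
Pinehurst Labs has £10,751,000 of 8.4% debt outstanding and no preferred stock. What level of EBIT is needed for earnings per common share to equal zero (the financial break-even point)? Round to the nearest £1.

£903,084

Annual interest = 8.4% × £10,751,000 = £903,084.00.
Without preferred stock the financial break-even is simply EBIT = interest = £903,084.00.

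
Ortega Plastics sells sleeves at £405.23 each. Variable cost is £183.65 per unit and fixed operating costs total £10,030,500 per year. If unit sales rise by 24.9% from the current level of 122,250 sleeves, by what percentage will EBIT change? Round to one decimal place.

Total contribution margin = 122,250 × £221.58 = £27,088,155.00.
EBIT = £27,088,155.00 − £10,030,500 = £17,057,655.00.
Degree of operating leverage = £27,088,155.00 / £17,057,655.00 = 1.5880.
So EBIT moves 1.5880 × (+24.9%) = +39.5%.

+39.5%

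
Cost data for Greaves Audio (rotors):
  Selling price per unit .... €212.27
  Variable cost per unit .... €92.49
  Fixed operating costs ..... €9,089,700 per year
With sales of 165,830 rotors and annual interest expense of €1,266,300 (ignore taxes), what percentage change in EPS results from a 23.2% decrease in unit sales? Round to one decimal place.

-48.5%

At 165,830 units, contribution = 165,830 × €119.78 = €19,863,117.40.
Subtracting fixed costs: EBIT = €19,863,117.40 − €9,089,700 = €10,773,417.40.
After interest of €1,266,300.00, pre-tax earnings = €9,507,117.40.
DCL = total CM / (EBIT − I) = €19,863,117.40 / €9,507,117.40 = 2.0893.
EPS therefore changes by 2.0893 × (-23.2%) = -48.5%.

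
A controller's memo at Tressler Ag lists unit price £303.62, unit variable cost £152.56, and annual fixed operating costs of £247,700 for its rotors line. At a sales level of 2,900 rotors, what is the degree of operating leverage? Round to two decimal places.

2.30

Total contribution margin = 2,900 × £151.06 = £438,074.00.
EBIT = £438,074.00 − £247,700 = £190,374.00.
DOL = contribution ÷ EBIT = £438,074.00 ÷ £190,374.00 = 2.3011.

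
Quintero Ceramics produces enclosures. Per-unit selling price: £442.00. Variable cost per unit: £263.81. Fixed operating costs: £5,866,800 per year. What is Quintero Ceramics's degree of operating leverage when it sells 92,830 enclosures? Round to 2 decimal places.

Contribution at this volume is 92,830 × £178.19 = £16,541,377.70.
Operating income = contribution − fixed costs = £16,541,377.70 − £5,866,800 = £10,674,577.70.
So DOL = total CM / EBIT = £16,541,377.70 / £10,674,577.70 = 1.5496.

1.55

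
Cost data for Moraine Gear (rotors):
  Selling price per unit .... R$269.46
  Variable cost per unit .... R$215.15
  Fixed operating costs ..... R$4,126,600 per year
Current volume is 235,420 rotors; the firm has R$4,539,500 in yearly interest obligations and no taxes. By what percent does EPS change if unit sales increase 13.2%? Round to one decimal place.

+41.0%

Total contribution margin = 235,420 × R$54.31 = R$12,785,660.20.
Subtracting fixed costs: EBIT = R$12,785,660.20 − R$4,126,600 = R$8,659,060.20.
Interest = R$4,539,500.00, so EBIT − I = R$4,119,560.20.
Degree of combined leverage = contribution ÷ (EBIT − I) = R$12,785,660.20 ÷ R$4,119,560.20 = 3.1036.
EPS therefore changes by 3.1036 × (+13.2%) = +41.0%.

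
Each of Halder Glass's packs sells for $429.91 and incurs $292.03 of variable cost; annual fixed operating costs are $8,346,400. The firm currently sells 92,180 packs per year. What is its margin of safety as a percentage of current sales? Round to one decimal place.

Unit CM = price − variable cost = $429.91 − $292.03 = $137.88. Break-even units = $8,346,400 ÷ $137.88 = 60,533.80; break-even revenue = 60,533.80 × $429.91 = $26,024,084.89.
Actual sales revenue = 92,180 × $429.91 = $39,629,103.80.
Margin of safety = ($39,629,103.80 − $26,024,084.89) ÷ $39,629,103.80 = 34.3%.

34.3%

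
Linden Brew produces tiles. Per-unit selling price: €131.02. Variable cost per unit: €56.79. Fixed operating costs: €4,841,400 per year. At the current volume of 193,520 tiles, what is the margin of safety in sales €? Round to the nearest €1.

€16,809,655

Each unit contributes €131.02 − €56.79 = €74.23. Break-even units = €4,841,400 ÷ €74.23 = 65,221.61; break-even revenue = 65,221.61 × €131.02 = €8,545,335.15.
Actual sales revenue = 193,520 × €131.02 = €25,354,990.40.
Margin of safety = €25,354,990.40 − €8,545,335.15 = €16,809,655.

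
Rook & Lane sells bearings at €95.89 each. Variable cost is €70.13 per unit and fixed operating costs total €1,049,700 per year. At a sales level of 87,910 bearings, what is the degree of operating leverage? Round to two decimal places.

Total contribution margin = 87,910 × €25.76 = €2,264,561.60.
Subtracting fixed costs: EBIT = €2,264,561.60 − €1,049,700 = €1,214,861.60.
So DOL = total CM / EBIT = €2,264,561.60 / €1,214,861.60 = 1.8640.

1.86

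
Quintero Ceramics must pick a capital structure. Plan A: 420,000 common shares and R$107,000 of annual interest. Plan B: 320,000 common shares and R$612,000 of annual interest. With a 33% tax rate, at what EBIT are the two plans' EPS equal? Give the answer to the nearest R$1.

Set EPS_A = EPS_B: (EBIT − R$107,000)(1 − 0.33) ÷ 420,000 = (EBIT − R$612,000)(1 − 0.33) ÷ 320,000.
Cancelling (1 − t) and cross-multiplying: 320,000·(EBIT − 107,000) = 420,000·(EBIT − 612,000).
EBIT × (420,000 − 320,000) = 612,000 × 420,000 − 107,000 × 320,000 = 222,800,000,000, so EBIT = 222,800,000,000 ÷ 100,000 = 2,228,000.00.

R$2,228,000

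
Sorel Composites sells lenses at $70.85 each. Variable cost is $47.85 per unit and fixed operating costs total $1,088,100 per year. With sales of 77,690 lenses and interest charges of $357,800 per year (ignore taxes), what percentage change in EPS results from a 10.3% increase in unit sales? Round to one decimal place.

+54.0%

At 77,690 units, contribution = 77,690 × $23.00 = $1,786,870.00.
Subtracting fixed costs: EBIT = $1,786,870.00 − $1,088,100 = $698,770.00.
Interest = $357,800.00, so EBIT − I = $340,970.00.
Degree of combined leverage = contribution ÷ (EBIT − I) = $1,786,870.00 ÷ $340,970.00 = 5.2405.
%ΔEPS = DCL × %ΔSales = 5.2405 × +10.3% = +54.0%.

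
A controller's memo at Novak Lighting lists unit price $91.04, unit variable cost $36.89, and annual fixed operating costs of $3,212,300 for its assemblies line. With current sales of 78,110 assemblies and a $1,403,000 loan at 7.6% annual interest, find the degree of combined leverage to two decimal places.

4.64

Contribution at this volume is 78,110 × $54.15 = $4,229,656.50.
EBIT = $4,229,656.50 − $3,212,300 = $1,017,356.50. Interest = $106,628.00.
DOL = $4,229,656.50 ÷ $1,017,356.50 = 4.1575; DFL = $1,017,356.50 ÷ $910,728.50 = 1.1171.
Combined leverage = 4.1575 × 1.1171 = 4.6443.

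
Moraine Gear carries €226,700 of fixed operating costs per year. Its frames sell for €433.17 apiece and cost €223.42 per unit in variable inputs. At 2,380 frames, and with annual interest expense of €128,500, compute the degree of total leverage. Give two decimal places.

Contribution at this volume is 2,380 × €209.75 = €499,205.00.
EBIT = €499,205.00 − €226,700 = €272,505.00. Interest = €128,500.00, so EBIT − I = €144,005.00.
DCL = contribution ÷ (EBIT − I) = €499,205.00 ÷ €144,005.00 = 3.4666.

3.47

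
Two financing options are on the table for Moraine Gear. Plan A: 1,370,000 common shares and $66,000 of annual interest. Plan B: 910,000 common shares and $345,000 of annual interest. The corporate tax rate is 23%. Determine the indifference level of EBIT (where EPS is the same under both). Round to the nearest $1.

At indifference, (EBIT − 66,000)(1 − t)/1,370,000 = (EBIT − 345,000)(1 − t)/910,000.
Cancelling (1 − t) and cross-multiplying: 910,000·(EBIT − 66,000) = 1,370,000·(EBIT − 345,000).
EBIT × (1,370,000 − 910,000) = 345,000 × 1,370,000 − 66,000 × 910,000 = 412,590,000,000, so EBIT = 412,590,000,000 ÷ 460,000 = 896,934.78.

$896,935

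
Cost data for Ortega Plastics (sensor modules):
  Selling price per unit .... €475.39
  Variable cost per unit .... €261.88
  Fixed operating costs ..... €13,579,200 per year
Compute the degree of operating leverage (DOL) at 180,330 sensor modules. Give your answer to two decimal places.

Contribution at this volume is 180,330 × €213.51 = €38,502,258.30.
Operating income = contribution − fixed costs = €38,502,258.30 − €13,579,200 = €24,923,058.30.
DOL = contribution ÷ EBIT = €38,502,258.30 ÷ €24,923,058.30 = 1.5448.

1.54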